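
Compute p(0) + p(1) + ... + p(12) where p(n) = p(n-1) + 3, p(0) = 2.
Computing the sequence terms: 2, 5, 8, 11, 14, 17, 20, 23, 26, 29, 32, 35, 38
Adding these values together:

260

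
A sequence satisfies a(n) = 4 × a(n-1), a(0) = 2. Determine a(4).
Computing step by step:
a(0) = 2
a(1) = 4 × 2 = 8
a(2) = 4 × 8 = 32
a(3) = 4 × 32 = 128
a(4) = 4 × 128 = 512

512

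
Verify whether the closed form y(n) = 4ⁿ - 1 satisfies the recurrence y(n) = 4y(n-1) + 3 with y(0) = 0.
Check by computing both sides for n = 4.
From the recurrence with y(0) = 0:
  y(0) = 0, y(1) = 3, y(2) = 15, y(3) = 63, y(4) = 255
  so the recurrence gives y(4) = 255.
From the proposed closed form y(n) = 4ⁿ - 1:
  y(4) = 255.
Both sides give 255 at n = 4, and the initial condition(s) match, so the closed form is consistent.

Yes, the closed form is correct.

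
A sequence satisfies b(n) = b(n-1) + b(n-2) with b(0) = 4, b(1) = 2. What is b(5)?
Computing the sequence terms:
4, 2, 6, 8, 14, 22

22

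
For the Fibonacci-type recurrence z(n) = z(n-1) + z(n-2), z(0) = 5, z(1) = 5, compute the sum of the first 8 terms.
Computing the sequence terms: 5, 5, 10, 15, 25, 40, 65, 105
Adding these values together:

270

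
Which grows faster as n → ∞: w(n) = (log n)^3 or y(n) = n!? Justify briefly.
Comparing growth rates:
Growth-rate hierarchy: log n ≺ any polynomial ≺ any exponential cⁿ (c>1) ≺ n! ≺ nⁿ.
factorial dominates polylogarithmic (log n)^3 asymptotically.

y(n) grows faster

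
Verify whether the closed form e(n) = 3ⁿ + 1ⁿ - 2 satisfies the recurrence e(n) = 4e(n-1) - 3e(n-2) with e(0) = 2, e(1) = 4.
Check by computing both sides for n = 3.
From the recurrence with e(0) = 2, e(1) = 4:
  e(0) = 2, e(1) = 4, e(2) = 10, e(3) = 28
  so the recurrence gives e(3) = 28.
From the proposed closed form e(n) = 3ⁿ + 1ⁿ - 2:
  e(3) = 26.
The recurrence gives 28 but the closed form gives 26, so the closed form does not satisfy the recurrence.

No, the closed form is incorrect.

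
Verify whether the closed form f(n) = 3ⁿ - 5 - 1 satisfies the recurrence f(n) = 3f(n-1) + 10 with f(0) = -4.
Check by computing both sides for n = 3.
From the recurrence with f(0) = -4:
  f(0) = -4, f(1) = -2, f(2) = 4, f(3) = 22
  so the recurrence gives f(3) = 22.
From the proposed closed form f(n) = 3ⁿ - 5 - 1:
  f(3) = 21.
The recurrence gives 22 but the closed form gives 21, so the closed form does not satisfy the recurrence.

No, the closed form is incorrect.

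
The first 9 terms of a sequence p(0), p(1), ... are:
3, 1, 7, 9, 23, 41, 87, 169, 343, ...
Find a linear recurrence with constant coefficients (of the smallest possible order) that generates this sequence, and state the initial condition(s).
Look for the lowest-order linear relation among consecutive terms.
Observation: p(n) - 1·p(n-1) - (2)·p(n-2) = 0 holds for the shown terms, and no order-1 relation p(n) = α·p(n-1) + β fits.
Check at n=3: 1·7 + (2)·1 = 9. ✓

p(n) = p(n-1) + 2p(n-2), p(0) = 3, p(1) = 1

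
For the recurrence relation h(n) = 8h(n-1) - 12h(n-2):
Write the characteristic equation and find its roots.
Substitute h(n) = rⁿ and divide through by rⁿ⁻²: r² - 8r + 12 = 0
Factor: (r - 2)(r - 6) = 0, so r = 2, 6.
General solution: h(n) = A·2ⁿ + B·6ⁿ

Characteristic: r² - 8r + 12 = 0, Roots: r = 2, 6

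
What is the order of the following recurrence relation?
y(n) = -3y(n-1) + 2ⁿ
The order is the largest lag k for which y(n-k) appears. Here the deepest term is y(n-1) (the 2ⁿ term is non-homogeneous and does not affect the order), so the order is 1.

Order 1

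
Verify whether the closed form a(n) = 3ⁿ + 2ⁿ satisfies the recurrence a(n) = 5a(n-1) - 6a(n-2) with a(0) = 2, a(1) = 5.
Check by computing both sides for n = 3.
From the recurrence with a(0) = 2, a(1) = 5:
  a(0) = 2, a(1) = 5, a(2) = 13, a(3) = 35
  so the recurrence gives a(3) = 35.
From the proposed closed form a(n) = 3ⁿ + 2ⁿ:
  a(3) = 35.
Both sides give 35 at n = 3, and the initial condition(s) match, so the closed form is consistent.

Yes, the closed form is correct.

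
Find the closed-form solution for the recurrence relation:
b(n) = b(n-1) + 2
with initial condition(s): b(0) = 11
Recurrence: b(n) = b(n-1) + 2, initial: b(0) = 11.
Each step adds 2, so b(n) = b(0) + 2n = 2n + 11.

b(n) = 2n + 11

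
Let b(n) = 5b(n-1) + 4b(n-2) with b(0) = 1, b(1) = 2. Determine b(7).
Computing the sequence terms:
1, 2, 14, 78, 446, 2542, 14494, 82638

82638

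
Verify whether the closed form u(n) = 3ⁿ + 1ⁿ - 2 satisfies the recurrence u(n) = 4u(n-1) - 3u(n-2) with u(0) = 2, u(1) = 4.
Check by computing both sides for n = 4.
From the recurrence with u(0) = 2, u(1) = 4:
  u(0) = 2, u(1) = 4, u(2) = 10, u(3) = 28, u(4) = 82
  so the recurrence gives u(4) = 82.
From the proposed closed form u(n) = 3ⁿ + 1ⁿ - 2:
  u(4) = 80.
The recurrence gives 82 but the closed form gives 80, so the closed form does not satisfy the recurrence.

No, the closed form is incorrect.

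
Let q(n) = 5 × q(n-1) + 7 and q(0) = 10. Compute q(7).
Computing step by step:
q(0) = 10
q(1) = 5 × 10 + 7 = 57
q(2) = 5 × 57 + 7 = 292
q(3) = 5 × 292 + 7 = 1467
q(4) = 5 × 1467 + 7 = 7342
q(5) = 5 × 7342 + 7 = 36717
q(6) = 5 × 36717 + 7 = 183592
q(7) = 5 × 183592 + 7 = 917967

917967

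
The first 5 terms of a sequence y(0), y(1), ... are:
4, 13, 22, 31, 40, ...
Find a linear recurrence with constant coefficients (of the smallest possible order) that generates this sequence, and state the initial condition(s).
Look for the lowest-order linear relation among consecutive terms.
Observation: consecutive differences are constant (= 9).
Check at n=2: 1·13 + 9 = 22. ✓

y(n) = y(n-1) + 9, y(0) = 4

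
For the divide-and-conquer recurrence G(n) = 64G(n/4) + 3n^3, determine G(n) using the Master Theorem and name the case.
Master Theorem template: G(n) = a·G(n/b) + f(n).
Here: a=64, b=4, f(n)=3n^3
Compute log_b(a) = log_4(64) = 3.
f(n) = 3n^3 = Θ(n^3). Case 2: G(n) = Θ(n^3 log n).

Case 2: G(n) = Θ(n^3 log n)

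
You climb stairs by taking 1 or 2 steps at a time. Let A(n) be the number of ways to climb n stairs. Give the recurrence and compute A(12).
Condition on the size of the last step (1 to 2): before it there were n-1, …, n-2 stairs climbed, and these cases are disjoint, so A(n) = A(n-1) + A(n-2) (Fibonacci-type sequence).
Initial conditions by direct count (compositions of i into parts ≤ 2): A(1) = 1; A(2) = 2.
Iterating the recurrence: A(3) = 3, A(4) = 5, A(5) = 8, A(6) = 13, A(7) = 21, A(8) = 34, A(9) = 55, A(10) = 89, A(11) = 144, A(12) = 233.

A(n) = A(n-1) + A(n-2), A(1) = 1, A(2) = 2; A(12) = 233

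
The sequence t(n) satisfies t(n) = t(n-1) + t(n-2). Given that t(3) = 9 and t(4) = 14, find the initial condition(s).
Work backwards using t(k) = t(k+2) - t(k+1):
t(2) = t(4) - t(3) = 14 - 9 = 5
t(1) = t(3) - t(2) = 9 - 5 = 4
t(0) = t(2) - t(1) = 5 - 4 = 1

t(0) = 1, t(1) = 4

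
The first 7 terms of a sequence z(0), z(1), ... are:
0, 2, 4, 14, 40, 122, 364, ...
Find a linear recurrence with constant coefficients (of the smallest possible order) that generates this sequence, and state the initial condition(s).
Look for the lowest-order linear relation among consecutive terms.
Observation: z(n) - 2·z(n-1) - (3)·z(n-2) = 0 holds for the shown terms, and no order-1 relation z(n) = α·z(n-1) + β fits.
Check at n=3: 2·4 + (3)·2 = 14. ✓

z(n) = 2z(n-1) + 3z(n-2), z(0) = 0, z(1) = 2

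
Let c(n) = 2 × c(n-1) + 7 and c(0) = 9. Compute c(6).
Computing step by step:
c(0) = 9
c(1) = 2 × 9 + 7 = 25
c(2) = 2 × 25 + 7 = 57
c(3) = 2 × 57 + 7 = 121
c(4) = 2 × 121 + 7 = 249
c(5) = 2 × 249 + 7 = 505
c(6) = 2 × 505 + 7 = 1017

1017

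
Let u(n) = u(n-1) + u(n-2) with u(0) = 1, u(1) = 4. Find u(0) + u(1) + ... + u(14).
Computing the sequence terms: 1, 4, 5, 9, 14, 23, 37, 60, 97, 157, 254, 411, 665, 1076, 1741
Adding these values together:

4554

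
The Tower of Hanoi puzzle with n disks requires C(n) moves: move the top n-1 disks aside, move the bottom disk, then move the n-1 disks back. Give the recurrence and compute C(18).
Moving n disks = move the top n-1 disks aside (C(n-1) moves) + move the largest disk (1 move) + move the n-1 disks back on top (C(n-1) moves), so C(n) = 2C(n-1) + 1, with C(1) = 1 (a single disk takes one move).
First terms: 1, 3, 7, 15, 31, 63, … — each is one less than a power of 2. Indeed C(n) + 1 = 2(C(n-1) + 1) with C(1) + 1 = 2, so C(n) + 1 = 2ⁿ and C(n) = 2ⁿ - 1.
Hence C(18) = 2^18 - 1 = 262144 - 1 = 262143.

C(n) = 2C(n-1) + 1, C(1) = 1; C(18) = 262143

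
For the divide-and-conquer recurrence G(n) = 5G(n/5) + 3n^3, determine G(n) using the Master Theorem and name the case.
Master Theorem template: G(n) = a·G(n/b) + f(n).
Here: a=5, b=5, f(n)=3n^3
Compute log_b(a) = log_5(5) = 1.
f(n) = 3n^3 = Ω(n^(1+ε)) with ε = 2, and the regularity condition holds (a·f(n/b) = (a/b^3)·f(n) with a/b^3 = 5^-2 < 1). Case 3: G(n) = Θ(f(n)) = Θ(n^3).

Case 3: G(n) = Θ(n^3)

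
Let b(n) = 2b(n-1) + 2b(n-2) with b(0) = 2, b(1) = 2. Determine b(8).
Computing the sequence terms:
2, 2, 8, 20, 56, 152, 416, 1136, 3104

3104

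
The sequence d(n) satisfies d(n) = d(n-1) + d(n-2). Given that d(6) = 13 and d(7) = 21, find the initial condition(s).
Work backwards using d(k) = d(k+2) - d(k+1):
d(5) = d(7) - d(6) = 21 - 13 = 8
d(4) = d(6) - d(5) = 13 - 8 = 5
d(3) = d(5) - d(4) = 8 - 5 = 3
d(2) = d(4) - d(3) = 5 - 3 = 2
d(1) = d(3) - d(2) = 3 - 2 = 1
d(0) = d(2) - d(1) = 2 - 1 = 1

d(0) = 1, d(1) = 1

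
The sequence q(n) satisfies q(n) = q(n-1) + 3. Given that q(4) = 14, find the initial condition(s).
q(4) = q(0) + 4·3, so q(0) = 14 - 12 = 2.

q(0) = 2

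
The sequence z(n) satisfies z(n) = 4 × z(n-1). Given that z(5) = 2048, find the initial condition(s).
In general z(n) = 4ⁿ · z(0). At n = 5: z(0) = z(5) / 4^5 = 2048 / 1024 = 2.

z(0) = 2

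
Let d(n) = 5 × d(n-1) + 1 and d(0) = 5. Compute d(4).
Computing step by step:
d(0) = 5
d(1) = 5 × 5 + 1 = 26
d(2) = 5 × 26 + 1 = 131
d(3) = 5 × 131 + 1 = 656
d(4) = 5 × 656 + 1 = 3281

3281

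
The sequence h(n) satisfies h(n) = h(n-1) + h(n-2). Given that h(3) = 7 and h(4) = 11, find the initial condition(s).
Work backwards using h(k) = h(k+2) - h(k+1):
h(2) = h(4) - h(3) = 11 - 7 = 4
h(1) = h(3) - h(2) = 7 - 4 = 3
h(0) = h(2) - h(1) = 4 - 3 = 1

h(0) = 1, h(1) = 3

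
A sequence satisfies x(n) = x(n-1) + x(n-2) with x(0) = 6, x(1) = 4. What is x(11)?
Computing the sequence terms:
6, 4, 10, 14, 24, 38, 62, 100, 162, 262, 424, 686

686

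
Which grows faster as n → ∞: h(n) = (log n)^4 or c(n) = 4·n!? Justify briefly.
Comparing growth rates:
Growth-rate hierarchy: log n ≺ any polynomial ≺ any exponential cⁿ (c>1) ≺ n! ≺ nⁿ.
factorial dominates polylogarithmic (log n)^4 asymptotically.

c(n) grows faster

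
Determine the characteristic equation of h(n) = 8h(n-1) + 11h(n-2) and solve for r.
Substitute h(n) = rⁿ and divide through by rⁿ⁻²: r² - 8r - 11 = 0
Discriminant: 8² + 4·11 = 108, not a perfect square, so by the quadratic formula r = (8 ± √108)/2.
General solution: h(n) = A·r₁ⁿ + B·r₂ⁿ where r₁,r₂ = (8 ± √108)/2

Characteristic: r² - 8r - 11 = 0, Roots: r = (8 ± √108)/2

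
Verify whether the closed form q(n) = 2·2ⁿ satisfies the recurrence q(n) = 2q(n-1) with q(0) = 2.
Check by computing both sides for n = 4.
From the recurrence with q(0) = 2:
  q(0) = 2, q(1) = 4, q(2) = 8, q(3) = 16, q(4) = 32
  so the recurrence gives q(4) = 32.
From the proposed closed form q(n) = 2·2ⁿ:
  q(4) = 32.
Both sides give 32 at n = 4, and the initial condition(s) match, so the closed form is consistent.

Yes, the closed form is correct.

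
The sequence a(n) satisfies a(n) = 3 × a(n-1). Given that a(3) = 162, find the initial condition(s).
In general a(n) = 3ⁿ · a(0). At n = 3: a(0) = a(3) / 3^3 = 162 / 27 = 6.

a(0) = 6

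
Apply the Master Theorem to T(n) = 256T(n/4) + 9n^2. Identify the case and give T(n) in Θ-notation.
Master Theorem template: T(n) = a·T(n/b) + f(n).
Here: a=256, b=4, f(n)=9n^2
Compute log_b(a) = log_4(256) = 4.
f(n) = 9n^2 = O(n^(4-ε)) with ε = 2. Case 1: T(n) = Θ(n^log_b(a)) = Θ(n^4).

Case 1: T(n) = Θ(n^4)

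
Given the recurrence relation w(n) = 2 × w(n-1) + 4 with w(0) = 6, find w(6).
Computing step by step:
w(0) = 6
w(1) = 2 × 6 + 4 = 16
w(2) = 2 × 16 + 4 = 36
w(3) = 2 × 36 + 4 = 76
w(4) = 2 × 76 + 4 = 156
w(5) = 2 × 156 + 4 = 316
w(6) = 2 × 316 + 4 = 636

636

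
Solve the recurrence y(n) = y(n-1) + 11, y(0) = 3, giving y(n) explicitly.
Recurrence: y(n) = y(n-1) + 11, initial: y(0) = 3.
Each step adds 11, so y(n) = y(0) + 11n = 11n + 3.

y(n) = 11n + 3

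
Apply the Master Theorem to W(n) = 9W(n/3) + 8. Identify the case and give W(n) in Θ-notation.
Master Theorem template: W(n) = a·W(n/b) + f(n).
Here: a=9, b=3, f(n)=8
Compute log_b(a) = log_3(9) = 2.
f(n) = 8 = O(n^(2-ε)) with ε = 2. Case 1: W(n) = Θ(n^log_b(a)) = Θ(n^2).

Case 1: W(n) = Θ(n^2)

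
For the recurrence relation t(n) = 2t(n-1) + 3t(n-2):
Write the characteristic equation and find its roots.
Substitute t(n) = rⁿ and divide through by rⁿ⁻²: r² - 2r - 3 = 0
Factor: (r + 1)(r - 3) = 0, so r = -1, 3.
General solution: t(n) = A·(-1)ⁿ + B·3ⁿ

Characteristic: r² - 2r - 3 = 0, Roots: r = -1, 3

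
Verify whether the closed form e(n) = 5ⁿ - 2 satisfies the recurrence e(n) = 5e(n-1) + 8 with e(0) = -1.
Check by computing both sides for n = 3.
From the recurrence with e(0) = -1:
  e(0) = -1, e(1) = 3, e(2) = 23, e(3) = 123
  so the recurrence gives e(3) = 123.
From the proposed closed form e(n) = 5ⁿ - 2:
  e(3) = 123.
Both sides give 123 at n = 3, and the initial condition(s) match, so the closed form is consistent.

Yes, the closed form is correct.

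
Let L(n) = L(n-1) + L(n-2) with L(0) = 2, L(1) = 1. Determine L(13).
Computing the sequence terms:
2, 1, 3, 4, 7, 11, 18, 29, 47, 76, 123, 199, 322, 521

521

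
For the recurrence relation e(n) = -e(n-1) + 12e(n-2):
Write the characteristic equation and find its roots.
Substitute e(n) = rⁿ and divide through by rⁿ⁻²: r² + r - 12 = 0
Factor: (r + 4)(r - 3) = 0, so r = -4, 3.
General solution: e(n) = A·(-4)ⁿ + B·3ⁿ

Characteristic: r² + r - 12 = 0, Roots: r = -4, 3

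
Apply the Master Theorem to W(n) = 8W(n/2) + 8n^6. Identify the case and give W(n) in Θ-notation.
Master Theorem template: W(n) = a·W(n/b) + f(n).
Here: a=8, b=2, f(n)=8n^6
Compute log_b(a) = log_2(8) = 3.
f(n) = 8n^6 = Ω(n^(3+ε)) with ε = 3, and the regularity condition holds (a·f(n/b) = (a/b^6)·f(n) with a/b^6 = 2^-3 < 1). Case 3: W(n) = Θ(f(n)) = Θ(n^6).

Case 3: W(n) = Θ(n^6)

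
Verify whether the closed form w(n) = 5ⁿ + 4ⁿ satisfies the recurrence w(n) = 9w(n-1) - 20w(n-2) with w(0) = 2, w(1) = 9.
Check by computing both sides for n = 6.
From the recurrence with w(0) = 2, w(1) = 9:
  w(0) = 2, w(1) = 9, w(2) = 41, w(3) = 189, w(4) = 881, w(5) = 4149, w(6) = 19721
  so the recurrence gives w(6) = 19721.
From the proposed closed form w(n) = 5ⁿ + 4ⁿ:
  w(6) = 19721.
Both sides give 19721 at n = 6, and the initial condition(s) match, so the closed form is consistent.

Yes, the closed form is correct.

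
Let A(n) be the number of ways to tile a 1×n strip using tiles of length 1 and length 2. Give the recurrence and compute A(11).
Condition on the last tile: it has length 1 (leaving a 1×(n-1) strip) or length 2 (leaving a 1×(n-2) strip), so A(n) = A(n-1) + A(n-2) (order-2 linear recurrence).
For 0 ≤ i < 2 only unit tiles fit, so A(i) = 1.
Iterating the recurrence: A(2) = 2, A(3) = 3, A(4) = 5, A(5) = 8, A(6) = 13, A(7) = 21, A(8) = 34, A(9) = 55, A(10) = 89, A(11) = 144.

A(n) = A(n-1) + A(n-2), with A(i) = 1 for 0 ≤ i < 2; A(11) = 144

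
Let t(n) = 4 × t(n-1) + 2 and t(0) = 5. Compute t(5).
Computing step by step:
t(0) = 5
t(1) = 4 × 5 + 2 = 22
t(2) = 4 × 22 + 2 = 90
t(3) = 4 × 90 + 2 = 362
t(4) = 4 × 362 + 2 = 1450
t(5) = 4 × 1450 + 2 = 5802

5802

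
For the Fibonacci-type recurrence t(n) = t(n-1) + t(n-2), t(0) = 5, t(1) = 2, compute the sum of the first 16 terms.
Computing the sequence terms: 5, 2, 7, 9, 16, 25, 41, 66, 107, 173, 280, 453, 733, 1186, 1919, 3105
Adding these values together:

8127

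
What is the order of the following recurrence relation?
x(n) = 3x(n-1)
The order is the largest lag k for which x(n-k) appears. Here the deepest term is x(n-1), so the order is 1.

Order 1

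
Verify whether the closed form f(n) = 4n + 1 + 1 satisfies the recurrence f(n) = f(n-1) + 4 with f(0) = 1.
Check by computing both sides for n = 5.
From the recurrence with f(0) = 1:
  f(0) = 1, f(1) = 5, f(2) = 9, f(3) = 13, f(4) = 17, f(5) = 21
  so the recurrence gives f(5) = 21.
From the proposed closed form f(n) = 4n + 1 + 1:
  f(5) = 22.
The recurrence gives 21 but the closed form gives 22, so the closed form does not satisfy the recurrence.

No, the closed form is incorrect.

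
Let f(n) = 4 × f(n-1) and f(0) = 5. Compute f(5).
Computing step by step:
f(0) = 5
f(1) = 4 × 5 = 20
f(2) = 4 × 20 = 80
f(3) = 4 × 80 = 320
f(4) = 4 × 320 = 1280
f(5) = 4 × 1280 = 5120

5120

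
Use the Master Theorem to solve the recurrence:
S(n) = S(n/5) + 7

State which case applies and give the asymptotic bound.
Master Theorem template: S(n) = a·S(n/b) + f(n).
Here: a=1, b=5, f(n)=7
Compute log_b(a) = log_5(1) = 0.
f(n) = 7 = Θ(1). Case 2: S(n) = Θ(log n).

Case 2: S(n) = Θ(log n)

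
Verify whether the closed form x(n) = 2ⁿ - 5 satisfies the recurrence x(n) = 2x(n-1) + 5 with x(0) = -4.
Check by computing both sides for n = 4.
From the recurrence with x(0) = -4:
  x(0) = -4, x(1) = -3, x(2) = -1, x(3) = 3, x(4) = 11
  so the recurrence gives x(4) = 11.
From the proposed closed form x(n) = 2ⁿ - 5:
  x(4) = 11.
Both sides give 11 at n = 4, and the initial condition(s) match, so the closed form is consistent.

Yes, the closed form is correct.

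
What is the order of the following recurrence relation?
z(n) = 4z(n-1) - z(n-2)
The order is the largest lag k for which z(n-k) appears. Here the deepest term is z(n-2), so the order is 2.

Order 2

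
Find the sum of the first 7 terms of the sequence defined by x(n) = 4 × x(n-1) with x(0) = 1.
Computing the sequence terms: 1, 4, 16, 64, 256, 1024, 4096
Adding these values together:

5461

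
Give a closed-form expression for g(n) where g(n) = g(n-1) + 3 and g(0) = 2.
Recurrence: g(n) = g(n-1) + 3, initial: g(0) = 2.
Each step adds 3, so g(n) = g(0) + 3n = 3n + 2.

g(n) = 3n + 2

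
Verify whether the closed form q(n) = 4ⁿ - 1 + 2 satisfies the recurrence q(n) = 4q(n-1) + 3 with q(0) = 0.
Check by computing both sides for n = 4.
From the recurrence with q(0) = 0:
  q(0) = 0, q(1) = 3, q(2) = 15, q(3) = 63, q(4) = 255
  so the recurrence gives q(4) = 255.
From the proposed closed form q(n) = 4ⁿ - 1 + 2:
  q(4) = 257.
The recurrence gives 255 but the closed form gives 257, so the closed form does not satisfy the recurrence.

No, the closed form is incorrect.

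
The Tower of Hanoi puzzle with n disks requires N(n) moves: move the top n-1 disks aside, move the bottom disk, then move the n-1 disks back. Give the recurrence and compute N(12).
Moving n disks = move the top n-1 disks aside (N(n-1) moves) + move the largest disk (1 move) + move the n-1 disks back on top (N(n-1) moves), so N(n) = 2N(n-1) + 1, with N(1) = 1 (a single disk takes one move).
First terms: 1, 3, 7, 15, 31, 63, … — each is one less than a power of 2. Indeed N(n) + 1 = 2(N(n-1) + 1) with N(1) + 1 = 2, so N(n) + 1 = 2ⁿ and N(n) = 2ⁿ - 1.
Hence N(12) = 2^12 - 1 = 4096 - 1 = 4095.

N(n) = 2N(n-1) + 1, N(1) = 1; N(12) = 4095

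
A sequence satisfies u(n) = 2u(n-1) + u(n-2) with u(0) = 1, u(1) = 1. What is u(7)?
Computing the sequence terms:
1, 1, 3, 7, 17, 41, 99, 239

239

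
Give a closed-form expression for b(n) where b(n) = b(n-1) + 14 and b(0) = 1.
Recurrence: b(n) = b(n-1) + 14, initial: b(0) = 1.
Each step adds 14, so b(n) = b(0) + 14n = 14n + 1.

b(n) = 14n + 1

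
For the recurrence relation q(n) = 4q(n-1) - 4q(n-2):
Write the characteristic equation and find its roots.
Substitute q(n) = rⁿ and divide through by rⁿ⁻²: r² - 4r + 4 = 0
Factor: (r - 2)² = 0, so r = 2 (double root).
General solution: q(n) = (A + Bn)·2ⁿ

Characteristic: r² - 4r + 4 = 0, Roots: r = 2 (double root)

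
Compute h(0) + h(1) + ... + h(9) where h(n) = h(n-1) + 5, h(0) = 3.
Computing the sequence terms: 3, 8, 13, 18, 23, 28, 33, 38, 43, 48
Adding these values together:

255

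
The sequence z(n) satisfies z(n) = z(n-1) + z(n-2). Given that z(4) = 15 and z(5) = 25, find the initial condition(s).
Work backwards using z(k) = z(k+2) - z(k+1):
z(3) = z(5) - z(4) = 25 - 15 = 10
z(2) = z(4) - z(3) = 15 - 10 = 5
z(1) = z(3) - z(2) = 10 - 5 = 5
z(0) = z(2) - z(1) = 5 - 5 = 0

z(0) = 0, z(1) = 5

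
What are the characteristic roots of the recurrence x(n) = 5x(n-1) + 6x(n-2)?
Substitute x(n) = rⁿ and divide through by rⁿ⁻²: r² - 5r - 6 = 0
Factor: (r - 6)(r + 1) = 0, so r = 6, -1.
General solution: x(n) = A·6ⁿ + B·(-1)ⁿ

Characteristic: r² - 5r - 6 = 0, Roots: r = 6, -1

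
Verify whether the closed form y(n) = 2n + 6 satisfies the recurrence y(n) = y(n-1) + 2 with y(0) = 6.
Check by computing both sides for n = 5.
From the recurrence with y(0) = 6:
  y(0) = 6, y(1) = 8, y(2) = 10, y(3) = 12, y(4) = 14, y(5) = 16
  so the recurrence gives y(5) = 16.
From the proposed closed form y(n) = 2n + 6:
  y(5) = 16.
Both sides give 16 at n = 5, and the initial condition(s) match, so the closed form is consistent.

Yes, the closed form is correct.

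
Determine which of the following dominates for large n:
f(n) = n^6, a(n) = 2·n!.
Comparing growth rates:
Growth-rate hierarchy: log n ≺ any polynomial ≺ any exponential cⁿ (c>1) ≺ n! ≺ nⁿ.
factorial dominates polynomial degree 6 asymptotically.

a(n) grows faster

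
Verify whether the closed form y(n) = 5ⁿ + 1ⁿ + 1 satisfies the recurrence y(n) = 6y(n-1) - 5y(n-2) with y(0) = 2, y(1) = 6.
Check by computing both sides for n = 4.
From the recurrence with y(0) = 2, y(1) = 6:
  y(0) = 2, y(1) = 6, y(2) = 26, y(3) = 126, y(4) = 626
  so the recurrence gives y(4) = 626.
From the proposed closed form y(n) = 5ⁿ + 1ⁿ + 1:
  y(4) = 627.
The recurrence gives 626 but the closed form gives 627, so the closed form does not satisfy the recurrence.

No, the closed form is incorrect.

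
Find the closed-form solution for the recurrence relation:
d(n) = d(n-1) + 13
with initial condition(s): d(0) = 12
Recurrence: d(n) = d(n-1) + 13, initial: d(0) = 12.
Each step adds 13, so d(n) = d(0) + 13n = 13n + 12.

d(n) = 13n + 12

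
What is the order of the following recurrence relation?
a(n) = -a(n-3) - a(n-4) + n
The order is the largest lag k for which a(n-k) appears. Here the deepest term is a(n-4) (the n term is non-homogeneous and does not affect the order), so the order is 4.

Order 4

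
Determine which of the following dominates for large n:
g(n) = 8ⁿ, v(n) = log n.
Comparing growth rates:
Growth-rate hierarchy: log n ≺ any polynomial ≺ any exponential cⁿ (c>1) ≺ n! ≺ nⁿ.
exponential base 8 dominates logarithmic asymptotically.

g(n) grows faster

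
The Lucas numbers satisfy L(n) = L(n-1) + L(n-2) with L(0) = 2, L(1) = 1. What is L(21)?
Computing the sequence terms:
2, 1, 3, 4, 7, 11, 18, 29, 47, 76, 123, 199, 322, 521, 843, 1364, 2207, 3571, 5778, 9349, 15127, 24476

24476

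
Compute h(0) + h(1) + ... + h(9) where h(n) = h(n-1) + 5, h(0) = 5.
Computing the sequence terms: 5, 10, 15, 20, 25, 30, 35, 40, 45, 50
Adding these values together:

275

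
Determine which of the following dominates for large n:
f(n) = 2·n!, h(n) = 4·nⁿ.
Comparing growth rates:
Growth-rate hierarchy: log n ≺ any polynomial ≺ any exponential cⁿ (c>1) ≺ n! ≺ nⁿ.
super-exponential nⁿ dominates factorial asymptotically.

h(n) grows faster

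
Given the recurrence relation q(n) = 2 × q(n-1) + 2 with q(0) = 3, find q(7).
Computing step by step:
q(0) = 3
q(1) = 2 × 3 + 2 = 8
q(2) = 2 × 8 + 2 = 18
q(3) = 2 × 18 + 2 = 38
q(4) = 2 × 38 + 2 = 78
q(5) = 2 × 78 + 2 = 158
q(6) = 2 × 158 + 2 = 318
q(7) = 2 × 318 + 2 = 638

638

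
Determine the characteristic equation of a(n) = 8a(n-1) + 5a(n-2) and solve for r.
Substitute a(n) = rⁿ and divide through by rⁿ⁻²: r² - 8r - 5 = 0
Discriminant: 8² + 4·5 = 84, not a perfect square, so by the quadratic formula r = (8 ± √84)/2.
General solution: a(n) = A·r₁ⁿ + B·r₂ⁿ where r₁,r₂ = (8 ± √84)/2

Characteristic: r² - 8r - 5 = 0, Roots: r = (8 ± √84)/2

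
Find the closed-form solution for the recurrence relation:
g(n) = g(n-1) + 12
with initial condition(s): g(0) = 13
Recurrence: g(n) = g(n-1) + 12, initial: g(0) = 13.
Each step adds 12, so g(n) = g(0) + 12n = 12n + 13.

g(n) = 12n + 13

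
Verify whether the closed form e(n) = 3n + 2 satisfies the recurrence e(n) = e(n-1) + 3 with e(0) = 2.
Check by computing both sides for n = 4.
From the recurrence with e(0) = 2:
  e(0) = 2, e(1) = 5, e(2) = 8, e(3) = 11, e(4) = 14
  so the recurrence gives e(4) = 14.
From the proposed closed form e(n) = 3n + 2:
  e(4) = 14.
Both sides give 14 at n = 4, and the initial condition(s) match, so the closed form is consistent.

Yes, the closed form is correct.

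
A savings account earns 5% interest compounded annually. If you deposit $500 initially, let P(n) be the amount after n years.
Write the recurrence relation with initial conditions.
Each year the balance grows by 5%, i.e. is multiplied by 1 + 5/100 = 1.05, so P(n) = 1.05 × P(n-1). The initial deposit gives P(0) = 500.
Unrolling gives the closed form P(n) = 500 × (1.05)ⁿ.

P(n) = 1.05 × P(n-1), P(0) = 500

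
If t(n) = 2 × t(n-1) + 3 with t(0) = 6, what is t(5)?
Computing step by step:
t(0) = 6
t(1) = 2 × 6 + 3 = 15
t(2) = 2 × 15 + 3 = 33
t(3) = 2 × 33 + 3 = 69
t(4) = 2 × 69 + 3 = 141
t(5) = 2 × 141 + 3 = 285

285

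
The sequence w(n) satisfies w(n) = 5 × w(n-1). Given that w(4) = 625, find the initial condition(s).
In general w(n) = 5ⁿ · w(0). At n = 4: w(0) = w(4) / 5^4 = 625 / 625 = 1.

w(0) = 1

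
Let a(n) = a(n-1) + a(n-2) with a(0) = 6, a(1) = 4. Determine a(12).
Computing the sequence terms:
6, 4, 10, 14, 24, 38, 62, 100, 162, 262, 424, 686, 1110

1110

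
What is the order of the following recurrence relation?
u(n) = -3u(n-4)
The order is the largest lag k for which u(n-k) appears. Here the deepest term is u(n-4), so the order is 4.

Order 4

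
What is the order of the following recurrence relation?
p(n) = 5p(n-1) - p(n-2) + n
The order is the largest lag k for which p(n-k) appears. Here the deepest term is p(n-2) (the n term is non-homogeneous and does not affect the order), so the order is 2.

Order 2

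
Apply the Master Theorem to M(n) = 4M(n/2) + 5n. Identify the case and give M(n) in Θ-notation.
Master Theorem template: M(n) = a·M(n/b) + f(n).
Here: a=4, b=2, f(n)=5n
Compute log_b(a) = log_2(4) = 2.
f(n) = 5n = O(n^(2-ε)) with ε = 1. Case 1: M(n) = Θ(n^log_b(a)) = Θ(n^2).

Case 1: M(n) = Θ(n^2)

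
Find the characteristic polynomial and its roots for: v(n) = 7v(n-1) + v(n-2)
Substitute v(n) = rⁿ and divide through by rⁿ⁻²: r² - 7r - 1 = 0
Discriminant: 7² + 4·1 = 53, not a perfect square, so by the quadratic formula r = (7 ± √53)/2.
General solution: v(n) = A·r₁ⁿ + B·r₂ⁿ where r₁,r₂ = (7 ± √53)/2

Characteristic: r² - 7r - 1 = 0, Roots: r = (7 ± √53)/2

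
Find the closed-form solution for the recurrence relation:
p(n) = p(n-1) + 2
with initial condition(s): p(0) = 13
Recurrence: p(n) = p(n-1) + 2, initial: p(0) = 13.
Each step adds 2, so p(n) = p(0) + 2n = 2n + 13.

p(n) = 2n + 13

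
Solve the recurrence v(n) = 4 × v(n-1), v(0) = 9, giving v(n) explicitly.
Recurrence: v(n) = 4 × v(n-1), initial: v(0) = 9.
Each term is 4 times the previous, so this is geometric with ratio 4. After n steps: v(n) = v(0)·4ⁿ = 9·4ⁿ.

v(n) = 9·4ⁿ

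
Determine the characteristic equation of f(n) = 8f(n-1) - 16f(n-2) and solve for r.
Substitute f(n) = rⁿ and divide through by rⁿ⁻²: r² - 8r + 16 = 0
Factor: (r - 4)² = 0, so r = 4 (double root).
General solution: f(n) = (A + Bn)·4ⁿ

Characteristic: r² - 8r + 16 = 0, Roots: r = 4 (double root)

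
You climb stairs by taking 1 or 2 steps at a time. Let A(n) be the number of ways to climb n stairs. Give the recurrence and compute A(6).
Condition on the size of the last step (1 to 2): before it there were n-1, …, n-2 stairs climbed, and these cases are disjoint, so A(n) = A(n-1) + A(n-2) (Fibonacci-type sequence).
Initial conditions by direct count (compositions of i into parts ≤ 2): A(1) = 1; A(2) = 2.
Iterating the recurrence: A(3) = 3, A(4) = 5, A(5) = 8, A(6) = 13.

A(n) = A(n-1) + A(n-2), A(1) = 1, A(2) = 2; A(6) = 13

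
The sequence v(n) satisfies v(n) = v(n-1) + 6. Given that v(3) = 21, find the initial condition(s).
v(3) = v(0) + 3·6, so v(0) = 21 - 18 = 3.

v(0) = 3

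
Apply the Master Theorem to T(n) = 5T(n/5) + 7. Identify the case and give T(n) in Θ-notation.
Master Theorem template: T(n) = a·T(n/b) + f(n).
Here: a=5, b=5, f(n)=7
Compute log_b(a) = log_5(5) = 1.
f(n) = 7 = O(n^(1-ε)) with ε = 1. Case 1: T(n) = Θ(n^log_b(a)) = Θ(n).

Case 1: T(n) = Θ(n)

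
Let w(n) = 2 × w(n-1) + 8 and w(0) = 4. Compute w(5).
Computing step by step:
w(0) = 4
w(1) = 2 × 4 + 8 = 16
w(2) = 2 × 16 + 8 = 40
w(3) = 2 × 40 + 8 = 88
w(4) = 2 × 88 + 8 = 184
w(5) = 2 × 184 + 8 = 376

376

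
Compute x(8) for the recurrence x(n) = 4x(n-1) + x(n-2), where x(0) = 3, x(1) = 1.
Computing the sequence terms:
3, 1, 7, 29, 123, 521, 2207, 9349, 39603

39603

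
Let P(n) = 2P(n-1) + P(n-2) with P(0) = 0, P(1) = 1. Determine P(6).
Computing the sequence terms:
0, 1, 2, 5, 12, 29, 70

70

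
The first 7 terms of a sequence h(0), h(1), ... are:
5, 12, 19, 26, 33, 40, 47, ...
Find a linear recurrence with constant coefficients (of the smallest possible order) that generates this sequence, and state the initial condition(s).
Look for the lowest-order linear relation among consecutive terms.
Observation: consecutive differences are constant (= 7).
Check at n=2: 1·12 + 7 = 19. ✓

h(n) = h(n-1) + 7, h(0) = 5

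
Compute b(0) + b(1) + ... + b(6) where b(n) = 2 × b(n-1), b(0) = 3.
Computing the sequence terms: 3, 6, 12, 24, 48, 96, 192
Adding these values together:

381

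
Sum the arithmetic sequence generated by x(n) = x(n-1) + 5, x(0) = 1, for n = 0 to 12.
Computing the sequence terms: 1, 6, 11, 16, 21, 26, 31, 36, 41, 46, 51, 56, 61
Adding these values together:

403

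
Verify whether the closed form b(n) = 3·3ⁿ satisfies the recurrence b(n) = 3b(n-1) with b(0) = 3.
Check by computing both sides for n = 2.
From the recurrence with b(0) = 3:
  b(0) = 3, b(1) = 9, b(2) = 27
  so the recurrence gives b(2) = 27.
From the proposed closed form b(n) = 3·3ⁿ:
  b(2) = 27.
Both sides give 27 at n = 2, and the initial condition(s) match, so the closed form is consistent.

Yes, the closed form is correct.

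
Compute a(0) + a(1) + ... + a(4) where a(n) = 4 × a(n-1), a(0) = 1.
Computing the sequence terms: 1, 4, 16, 64, 256
Adding these values together:

341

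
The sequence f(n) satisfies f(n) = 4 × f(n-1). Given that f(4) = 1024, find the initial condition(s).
In general f(n) = 4ⁿ · f(0). At n = 4: f(0) = f(4) / 4^4 = 1024 / 256 = 4.

f(0) = 4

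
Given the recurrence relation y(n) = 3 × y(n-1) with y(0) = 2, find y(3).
Computing step by step:
y(0) = 2
y(1) = 3 × 2 = 6
y(2) = 3 × 6 = 18
y(3) = 3 × 18 = 54

54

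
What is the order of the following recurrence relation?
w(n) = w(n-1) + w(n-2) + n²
The order is the largest lag k for which w(n-k) appears. Here the deepest term is w(n-2) (the n² term is non-homogeneous and does not affect the order), so the order is 2.

Order 2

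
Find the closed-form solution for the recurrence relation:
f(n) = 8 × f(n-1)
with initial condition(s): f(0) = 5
Recurrence: f(n) = 8 × f(n-1), initial: f(0) = 5.
Each term is 8 times the previous, so this is geometric with ratio 8. After n steps: f(n) = f(0)·8ⁿ = 5·8ⁿ.

f(n) = 5·8ⁿ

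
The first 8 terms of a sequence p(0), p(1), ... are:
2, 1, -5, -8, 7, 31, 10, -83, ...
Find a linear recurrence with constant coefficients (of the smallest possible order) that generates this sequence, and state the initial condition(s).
Look for the lowest-order linear relation among consecutive terms.
Observation: p(n) - 1·p(n-1) - (-3)·p(n-2) = 0 holds for the shown terms, and no order-1 relation p(n) = α·p(n-1) + β fits.
Check at n=3: 1·-5 + (-3)·1 = -8. ✓

p(n) = p(n-1) - 3p(n-2), p(0) = 2, p(1) = 1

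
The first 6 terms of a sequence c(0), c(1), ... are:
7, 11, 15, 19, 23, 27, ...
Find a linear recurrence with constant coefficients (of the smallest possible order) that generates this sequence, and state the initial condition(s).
Look for the lowest-order linear relation among consecutive terms.
Observation: consecutive differences are constant (= 4).
Check at n=2: 1·11 + 4 = 15. ✓

c(n) = c(n-1) + 4, c(0) = 7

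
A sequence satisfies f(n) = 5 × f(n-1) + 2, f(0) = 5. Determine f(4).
Computing step by step:
f(0) = 5
f(1) = 5 × 5 + 2 = 27
f(2) = 5 × 27 + 2 = 137
f(3) = 5 × 137 + 2 = 687
f(4) = 5 × 687 + 2 = 3437

3437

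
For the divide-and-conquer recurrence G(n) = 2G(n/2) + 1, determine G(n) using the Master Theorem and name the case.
Master Theorem template: G(n) = a·G(n/b) + f(n).
Here: a=2, b=2, f(n)=1
Compute log_b(a) = log_2(2) = 1.
f(n) = 1 = O(n^(1-ε)) with ε = 1. Case 1: G(n) = Θ(n^log_b(a)) = Θ(n).

Case 1: G(n) = Θ(n)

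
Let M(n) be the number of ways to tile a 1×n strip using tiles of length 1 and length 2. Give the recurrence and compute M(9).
Condition on the last tile: it has length 1 (leaving a 1×(n-1) strip) or length 2 (leaving a 1×(n-2) strip), so M(n) = M(n-1) + M(n-2) (order-2 linear recurrence).
For 0 ≤ i < 2 only unit tiles fit, so M(i) = 1.
Iterating the recurrence: M(2) = 2, M(3) = 3, M(4) = 5, M(5) = 8, M(6) = 13, M(7) = 21, M(8) = 34, M(9) = 55.

M(n) = M(n-1) + M(n-2), with M(i) = 1 for 0 ≤ i < 2; M(9) = 55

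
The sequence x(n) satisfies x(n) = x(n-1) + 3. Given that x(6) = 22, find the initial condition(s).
x(6) = x(0) + 6·3, so x(0) = 22 - 18 = 4.

x(0) = 4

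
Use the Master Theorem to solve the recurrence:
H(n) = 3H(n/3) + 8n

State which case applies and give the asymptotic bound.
Master Theorem template: H(n) = a·H(n/b) + f(n).
Here: a=3, b=3, f(n)=8n
Compute log_b(a) = log_3(3) = 1.
f(n) = 8n = Θ(n). Case 2: H(n) = Θ(n log n).

Case 2: H(n) = Θ(n log n)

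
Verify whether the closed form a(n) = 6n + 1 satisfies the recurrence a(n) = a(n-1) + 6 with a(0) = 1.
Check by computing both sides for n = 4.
From the recurrence with a(0) = 1:
  a(0) = 1, a(1) = 7, a(2) = 13, a(3) = 19, a(4) = 25
  so the recurrence gives a(4) = 25.
From the proposed closed form a(n) = 6n + 1:
  a(4) = 25.
Both sides give 25 at n = 4, and the initial condition(s) match, so the closed form is consistent.

Yes, the closed form is correct.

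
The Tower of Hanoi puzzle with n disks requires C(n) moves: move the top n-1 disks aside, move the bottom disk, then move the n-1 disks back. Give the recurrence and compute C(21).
Moving n disks = move the top n-1 disks aside (C(n-1) moves) + move the largest disk (1 move) + move the n-1 disks back on top (C(n-1) moves), so C(n) = 2C(n-1) + 1, with C(1) = 1 (a single disk takes one move).
First terms: 1, 3, 7, 15, 31, 63, … — each is one less than a power of 2. Indeed C(n) + 1 = 2(C(n-1) + 1) with C(1) + 1 = 2, so C(n) + 1 = 2ⁿ and C(n) = 2ⁿ - 1.
Hence C(21) = 2^21 - 1 = 2097152 - 1 = 2097151.

C(n) = 2C(n-1) + 1, C(1) = 1; C(21) = 2097151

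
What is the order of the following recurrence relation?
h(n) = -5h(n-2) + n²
The order is the largest lag k for which h(n-k) appears. Here the deepest term is h(n-2) (the n² term is non-homogeneous and does not affect the order), so the order is 2.

Order 2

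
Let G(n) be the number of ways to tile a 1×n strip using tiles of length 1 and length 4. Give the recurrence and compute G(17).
Condition on the last tile: it has length 1 (leaving a 1×(n-1) strip) or length 4 (leaving a 1×(n-4) strip), so G(n) = G(n-1) + G(n-4) (order-4 linear recurrence).
For 0 ≤ i < 4 only unit tiles fit, so G(i) = 1.
Iterating the recurrence: G(4) = 2, G(5) = 3, G(6) = 4, G(7) = 5, G(8) = 7, G(9) = 10, G(10) = 14, G(11) = 19, G(12) = 26, G(13) = 36, G(14) = 50, G(15) = 69, G(16) = 95, G(17) = 131.

G(n) = G(n-1) + G(n-4), with G(i) = 1 for 0 ≤ i < 4; G(17) = 131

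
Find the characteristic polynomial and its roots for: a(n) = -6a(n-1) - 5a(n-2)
Substitute a(n) = rⁿ and divide through by rⁿ⁻²: r² + 6r + 5 = 0
Factor: (r + 1)(r + 5) = 0, so r = -1, -5.
General solution: a(n) = A·(-1)ⁿ + B·(-5)ⁿ

Characteristic: r² + 6r + 5 = 0, Roots: r = -1, -5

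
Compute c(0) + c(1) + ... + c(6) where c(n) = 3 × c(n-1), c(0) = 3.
Computing the sequence terms: 3, 9, 27, 81, 243, 729, 2187
Adding these values together:

3279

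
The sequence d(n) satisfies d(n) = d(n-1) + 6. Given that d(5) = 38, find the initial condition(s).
d(5) = d(0) + 5·6, so d(0) = 38 - 30 = 8.

d(0) = 8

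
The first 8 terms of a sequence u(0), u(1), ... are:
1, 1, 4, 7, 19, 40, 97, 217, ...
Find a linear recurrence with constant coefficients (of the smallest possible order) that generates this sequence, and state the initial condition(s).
Look for the lowest-order linear relation among consecutive terms.
Observation: u(n) - 1·u(n-1) - (3)·u(n-2) = 0 holds for the shown terms, and no order-1 relation u(n) = α·u(n-1) + β fits.
Check at n=3: 1·4 + (3)·1 = 7. ✓

u(n) = u(n-1) + 3u(n-2), u(0) = 1, u(1) = 1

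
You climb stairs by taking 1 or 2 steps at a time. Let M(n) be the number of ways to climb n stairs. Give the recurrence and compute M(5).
Condition on the size of the last step (1 to 2): before it there were n-1, …, n-2 stairs climbed, and these cases are disjoint, so M(n) = M(n-1) + M(n-2) (Fibonacci-type sequence).
Initial conditions by direct count (compositions of i into parts ≤ 2): M(1) = 1; M(2) = 2.
Iterating the recurrence: M(3) = 3, M(4) = 5, M(5) = 8.

M(n) = M(n-1) + M(n-2), M(1) = 1, M(2) = 2; M(5) = 8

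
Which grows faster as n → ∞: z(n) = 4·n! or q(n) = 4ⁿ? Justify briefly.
Comparing growth rates:
Growth-rate hierarchy: log n ≺ any polynomial ≺ any exponential cⁿ (c>1) ≺ n! ≺ nⁿ.
factorial dominates exponential base 4 asymptotically.

z(n) grows faster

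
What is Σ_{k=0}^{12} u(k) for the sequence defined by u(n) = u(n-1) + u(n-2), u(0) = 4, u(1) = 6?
Computing the sequence terms: 4, 6, 10, 16, 26, 42, 68, 110, 178, 288, 466, 754, 1220
Adding these values together:

3188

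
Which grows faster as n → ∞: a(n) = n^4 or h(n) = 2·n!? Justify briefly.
Comparing growth rates:
Growth-rate hierarchy: log n ≺ any polynomial ≺ any exponential cⁿ (c>1) ≺ n! ≺ nⁿ.
factorial dominates polynomial degree 4 asymptotically.

h(n) grows faster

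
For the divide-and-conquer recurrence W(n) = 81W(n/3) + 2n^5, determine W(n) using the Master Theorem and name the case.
Master Theorem template: W(n) = a·W(n/b) + f(n).
Here: a=81, b=3, f(n)=2n^5
Compute log_b(a) = log_3(81) = 4.
f(n) = 2n^5 = Ω(n^(4+ε)) with ε = 1, and the regularity condition holds (a·f(n/b) = (a/b^5)·f(n) with a/b^5 = 3^-1 < 1). Case 3: W(n) = Θ(f(n)) = Θ(n^5).

Case 3: W(n) = Θ(n^5)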